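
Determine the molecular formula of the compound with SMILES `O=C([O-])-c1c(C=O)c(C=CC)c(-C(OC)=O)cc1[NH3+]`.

Heavy atoms from the SMILES: 13 C, 1 N, 5 O.
Implicit hydrogens by atom environment:
  5 × C (aromatic): no H
  4 × O: no H
  3 × C: 1 H each → 3
  2 × C: 3 H each → 6
  2 × C: no H
  1 × C (aromatic): 1 H
  1 × N (charge +1): 3 H
  1 × O (charge -1): no H
  Total hydrogens = 13.
Molecular formula: C13H13NO5

C13H13NO5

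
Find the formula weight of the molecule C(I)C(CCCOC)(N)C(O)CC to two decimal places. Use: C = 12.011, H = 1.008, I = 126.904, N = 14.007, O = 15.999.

301.17

Molecular formula: C9H20INO2.
M = 9×12.011 + 20×1.008 + 1×126.904 + 1×14.007 + 2×15.999 = 301.17 g/mol.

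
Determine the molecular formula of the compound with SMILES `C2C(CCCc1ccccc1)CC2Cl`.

Heavy atoms from the SMILES: 13 C, 1 Cl.
Implicit hydrogens by atom environment:
  5 × C: 2 H each → 10
  5 × C (aromatic): 1 H each → 5
  2 × C: 1 H each → 2
  1 × C (aromatic): no H
  1 × Cl: no H
  Total hydrogens = 17.
Molecular formula: C13H17Cl

C13H17Cl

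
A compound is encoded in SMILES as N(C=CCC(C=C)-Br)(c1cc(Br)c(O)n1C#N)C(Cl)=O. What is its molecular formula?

Heavy atoms from the SMILES: 2 Br, 12 C, 1 Cl, 3 N, 2 O.
Implicit hydrogens by atom environment:
  4 × C: 1 H each → 4
  3 × C (aromatic): no H
  2 × Br: no H
  2 × C: 2 H each → 4
  2 × C: no H
  2 × N: no H
  1 × C (aromatic): 1 H
  1 × Cl: no H
  1 × N (aromatic): no H
  1 × O: 1 H
  1 × O: no H
  Total hydrogens = 10.
Molecular formula: C12H10Br2ClN3O2

C12H10Br2ClN3O2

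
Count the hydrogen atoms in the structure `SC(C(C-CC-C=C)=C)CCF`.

17

Hydrogens are implicit in SMILES; fill each atom to its normal valence:
  7 × C: 2 H each → 14
  2 × C: 1 H each → 2
  1 × C: no H
  1 × F: no H
  1 × S: 1 H
  Total hydrogens = 17.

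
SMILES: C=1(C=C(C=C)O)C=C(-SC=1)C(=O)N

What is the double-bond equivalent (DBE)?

Molecular formula from the SMILES: C9H9NO2S.
DoU = (2C + 2 + N − H − X)/2 = (2·9 + 2 + 1 − 9 − 0)/2 = 12/2 = 6.
(Structurally: 1 ring(s) + 5 π bond(s) = 6.)

6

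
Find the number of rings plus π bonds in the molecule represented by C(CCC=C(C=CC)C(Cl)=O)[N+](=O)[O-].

Molecular formula from the SMILES: C9H12ClNO3.
DoU = (2C + 2 + N − H − X)/2 = (2·9 + 2 + 1 − 12 − 1)/2 = 8/2 = 4.
(Structurally: 0 ring(s) + 4 π bond(s) = 4.)

4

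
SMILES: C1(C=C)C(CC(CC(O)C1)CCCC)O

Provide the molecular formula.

C13H24O2

Heavy atoms from the SMILES: 13 C, 2 O.
Implicit hydrogens by atom environment:
  7 × C: 2 H each → 14
  5 × C: 1 H each → 5
  2 × O: 1 H each → 2
  1 × C: 3 H
  Total hydrogens = 24.
Molecular formula: C13H24O2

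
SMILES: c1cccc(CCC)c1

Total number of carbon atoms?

9

The symbol for carbon appears 9 times in the SMILES. Lowercase c denotes aromatic carbon and counts toward C.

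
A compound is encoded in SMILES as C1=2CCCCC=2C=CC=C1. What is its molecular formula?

Heavy atoms from the SMILES: 10 C.
Implicit hydrogens by atom environment:
  4 × C: 2 H each → 8
  4 × C (aromatic): 1 H each → 4
  2 × C (aromatic): no H
  Total hydrogens = 12.
Molecular formula: C10H12

C10H12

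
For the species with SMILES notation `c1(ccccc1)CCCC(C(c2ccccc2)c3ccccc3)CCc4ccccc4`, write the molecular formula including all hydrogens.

Heavy atoms from the SMILES: 31 C.
Implicit hydrogens by atom environment:
  20 × C (aromatic): 1 H each → 20
  5 × C: 2 H each → 10
  4 × C (aromatic): no H
  2 × C: 1 H each → 2
  Total hydrogens = 32.
Molecular formula: C31H32

C31H32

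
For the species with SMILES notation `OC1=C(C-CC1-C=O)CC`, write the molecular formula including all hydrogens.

C8H12O2

Heavy atoms from the SMILES: 8 C, 2 O.
Implicit hydrogens by atom environment:
  3 × C: 2 H each → 6
  2 × C: 1 H each → 2
  2 × C: no H
  1 × C: 3 H
  1 × O: 1 H
  1 × O: no H
  Total hydrogens = 12.
Molecular formula: C8H12O2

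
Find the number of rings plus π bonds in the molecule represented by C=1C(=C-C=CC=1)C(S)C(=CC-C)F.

5

Molecular formula from the SMILES: C11H13FS.
DoU = (2C + 2 + N − H − X)/2 = (2·11 + 2 + 0 − 13 − 1)/2 = 10/2 = 5.
(Structurally: 1 ring(s) + 4 π bond(s) = 5.)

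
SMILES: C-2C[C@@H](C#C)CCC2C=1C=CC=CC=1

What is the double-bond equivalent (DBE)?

Molecular formula from the SMILES: C14H16.
DoU = (2C + 2 + N − H − X)/2 = (2·14 + 2 + 0 − 16 − 0)/2 = 14/2 = 7.
(Structurally: 2 ring(s) + 5 π bond(s) = 7.)

7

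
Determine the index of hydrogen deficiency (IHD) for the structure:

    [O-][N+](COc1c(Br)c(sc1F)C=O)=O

5

Molecular formula from the SMILES: C6H3BrFNO4S.
DoU = (2C + 2 + N − H − X)/2 = (2·6 + 2 + 1 − 3 − 2)/2 = 10/2 = 5.
(Structurally: 1 ring(s) + 4 π bond(s) = 5.)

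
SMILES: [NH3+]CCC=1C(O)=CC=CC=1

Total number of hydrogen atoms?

12

Hydrogens are implicit in SMILES; fill each atom to its normal valence:
  4 × C (aromatic): 1 H each → 4
  2 × C: 2 H each → 4
  2 × C (aromatic): no H
  1 × N (charge +1): 3 H
  1 × O: 1 H
  Total hydrogens = 12.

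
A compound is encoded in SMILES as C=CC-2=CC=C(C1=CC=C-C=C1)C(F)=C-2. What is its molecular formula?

Heavy atoms from the SMILES: 14 C, 1 F.
Implicit hydrogens by atom environment:
  8 × C (aromatic): 1 H each → 8
  4 × C (aromatic): no H
  1 × C: 2 H
  1 × C: 1 H
  1 × F: no H
  Total hydrogens = 11.
Molecular formula: C14H11F

C14H11F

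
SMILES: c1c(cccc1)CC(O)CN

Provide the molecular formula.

C9H13NO

Heavy atoms from the SMILES: 9 C, 1 N, 1 O.
Implicit hydrogens by atom environment:
  5 × C (aromatic): 1 H each → 5
  2 × C: 2 H each → 4
  1 × C: 1 H
  1 × C (aromatic): no H
  1 × N: 2 H
  1 × O: 1 H
  Total hydrogens = 13.
Molecular formula: C9H13NO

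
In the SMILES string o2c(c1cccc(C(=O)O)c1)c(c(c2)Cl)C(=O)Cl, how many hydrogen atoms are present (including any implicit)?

6

Hydrogens are implicit in SMILES; fill each atom to its normal valence:
  5 × C (aromatic): 1 H each → 5
  5 × C (aromatic): no H
  2 × C: no H
  2 × Cl: no H
  2 × O: no H
  1 × O: 1 H
  1 × O (aromatic): no H
  Total hydrogens = 6.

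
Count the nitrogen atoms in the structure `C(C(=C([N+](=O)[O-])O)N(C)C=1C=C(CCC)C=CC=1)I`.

The symbol for nitrogen appears 2 times in the SMILES.

2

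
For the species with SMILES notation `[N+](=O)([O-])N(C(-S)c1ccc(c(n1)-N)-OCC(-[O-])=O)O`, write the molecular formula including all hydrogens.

Heavy atoms from the SMILES: 8 C, 4 N, 6 O, 1 S.
Implicit hydrogens by atom environment:
  3 × C (aromatic): no H
  3 × O: no H
  2 × C (aromatic): 1 H each → 2
  2 × O (charge -1): no H
  1 × C: 2 H
  1 × C: 1 H
  1 × C: no H
  1 × N: 2 H
  1 × N (aromatic): no H
  1 × N: no H
  1 × N (charge +1): no H
  1 × O: 1 H
  1 × S: 1 H
  Total hydrogens = 9.
Net charge -1.
Molecular formula: C8H9N4O6S-

C8H9N4O6S-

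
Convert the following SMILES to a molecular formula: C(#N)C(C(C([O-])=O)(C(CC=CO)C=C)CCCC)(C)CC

Heavy atoms from the SMILES: 17 C, 1 N, 3 O.
Implicit hydrogens by atom environment:
  6 × C: 2 H each → 12
  4 × C: 1 H each → 4
  4 × C: no H
  3 × C: 3 H each → 9
  1 × N: no H
  1 × O: 1 H
  1 × O: no H
  1 × O (charge -1): no H
  Total hydrogens = 26.
Net charge -1.
Molecular formula: C17H26NO3-

C17H26NO3-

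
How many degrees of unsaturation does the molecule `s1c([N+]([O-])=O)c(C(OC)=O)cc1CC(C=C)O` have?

Molecular formula from the SMILES: C10H11NO5S.
DoU = (2C + 2 + N − H − X)/2 = (2·10 + 2 + 1 − 11 − 0)/2 = 12/2 = 6.
(Structurally: 1 ring(s) + 5 π bond(s) = 6.)

6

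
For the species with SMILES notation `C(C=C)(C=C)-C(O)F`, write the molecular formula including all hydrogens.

C6H9FO

Heavy atoms from the SMILES: 6 C, 1 F, 1 O.
Implicit hydrogens by atom environment:
  4 × C: 1 H each → 4
  2 × C: 2 H each → 4
  1 × F: no H
  1 × O: 1 H
  Total hydrogens = 9.
Molecular formula: C6H9FO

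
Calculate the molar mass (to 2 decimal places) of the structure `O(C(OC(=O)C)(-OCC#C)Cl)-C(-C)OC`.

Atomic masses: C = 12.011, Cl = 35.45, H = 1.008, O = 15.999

Molecular formula: C9H13ClO5.
M = 9×12.011 + 1×35.45 + 13×1.008 + 5×15.999 = 236.65 g/mol.

236.65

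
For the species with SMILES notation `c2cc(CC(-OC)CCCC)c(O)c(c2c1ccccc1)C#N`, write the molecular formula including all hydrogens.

Heavy atoms from the SMILES: 20 C, 1 N, 2 O.
Implicit hydrogens by atom environment:
  7 × C (aromatic): 1 H each → 7
  5 × C (aromatic): no H
  4 × C: 2 H each → 8
  2 × C: 3 H each → 6
  1 × C: 1 H
  1 × C: no H
  1 × N: no H
  1 × O: 1 H
  1 × O: no H
  Total hydrogens = 23.
Molecular formula: C20H23NO2

C20H23NO2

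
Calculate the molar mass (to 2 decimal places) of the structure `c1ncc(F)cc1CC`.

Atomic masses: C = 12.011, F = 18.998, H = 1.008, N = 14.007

125.15

Molecular formula: C7H8FN.
M = 7×12.011 + 1×18.998 + 8×1.008 + 1×14.007 = 125.15 g/mol.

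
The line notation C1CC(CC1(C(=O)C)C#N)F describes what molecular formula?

C8H10FNO

Heavy atoms from the SMILES: 8 C, 1 F, 1 N, 1 O.
Implicit hydrogens by atom environment:
  3 × C: 2 H each → 6
  3 × C: no H
  1 × C: 3 H
  1 × C: 1 H
  1 × F: no H
  1 × N: no H
  1 × O: no H
  Total hydrogens = 10.
Molecular formula: C8H10FNO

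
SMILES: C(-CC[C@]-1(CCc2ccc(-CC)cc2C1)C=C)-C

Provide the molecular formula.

C18H26

Heavy atoms from the SMILES: 18 C.
Implicit hydrogens by atom environment:
  8 × C: 2 H each → 16
  3 × C (aromatic): 1 H each → 3
  3 × C (aromatic): no H
  2 × C: 3 H each → 6
  1 × C: 1 H
  1 × C: no H
  Total hydrogens = 26.
Molecular formula: C18H26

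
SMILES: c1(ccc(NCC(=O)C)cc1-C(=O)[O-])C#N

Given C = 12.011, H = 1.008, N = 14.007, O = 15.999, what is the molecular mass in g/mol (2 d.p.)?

Molecular formula: C11H9N2O3-.
M = 11×12.011 + 9×1.008 + 2×14.007 + 3×15.999 = 217.20 g/mol.

217.20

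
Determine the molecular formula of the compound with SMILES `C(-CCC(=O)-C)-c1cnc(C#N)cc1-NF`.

Heavy atoms from the SMILES: 11 C, 1 F, 3 N, 1 O.
Implicit hydrogens by atom environment:
  3 × C: 2 H each → 6
  3 × C (aromatic): no H
  2 × C (aromatic): 1 H each → 2
  2 × C: no H
  1 × C: 3 H
  1 × F: no H
  1 × N: 1 H
  1 × N (aromatic): no H
  1 × N: no H
  1 × O: no H
  Total hydrogens = 12.
Molecular formula: C11H12FN3O

C11H12FN3O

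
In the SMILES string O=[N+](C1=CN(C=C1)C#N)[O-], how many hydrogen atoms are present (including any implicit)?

Hydrogens are implicit in SMILES; fill each atom to its normal valence:
  3 × C (aromatic): 1 H each → 3
  1 × C (aromatic): no H
  1 × C: no H
  1 × N (aromatic): no H
  1 × N: no H
  1 × N (charge +1): no H
  1 × O: no H
  1 × O (charge -1): no H
  Total hydrogens = 3.

3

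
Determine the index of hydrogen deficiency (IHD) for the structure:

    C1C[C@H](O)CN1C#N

Molecular formula from the SMILES: C5H8N2O.
DoU = (2C + 2 + N − H − X)/2 = (2·5 + 2 + 2 − 8 − 0)/2 = 6/2 = 3.
(Structurally: 1 ring(s) + 2 π bond(s) = 3.)

3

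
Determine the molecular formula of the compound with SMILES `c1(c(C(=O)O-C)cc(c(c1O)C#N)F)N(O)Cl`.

C9H6ClFN2O4

Heavy atoms from the SMILES: 9 C, 1 Cl, 1 F, 2 N, 4 O.
Implicit hydrogens by atom environment:
  5 × C (aromatic): no H
  2 × C: no H
  2 × N: no H
  2 × O: 1 H each → 2
  2 × O: no H
  1 × C: 3 H
  1 × C (aromatic): 1 H
  1 × Cl: no H
  1 × F: no H
  Total hydrogens = 6.
Molecular formula: C9H6ClFN2O4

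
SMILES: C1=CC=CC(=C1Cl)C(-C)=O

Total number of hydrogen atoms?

7

Hydrogens are implicit in SMILES; fill each atom to its normal valence:
  4 × C (aromatic): 1 H each → 4
  2 × C (aromatic): no H
  1 × C: 3 H
  1 × C: no H
  1 × Cl: no H
  1 × O: no H
  Total hydrogens = 7.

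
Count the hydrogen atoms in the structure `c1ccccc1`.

Hydrogens are implicit in SMILES; fill each atom to its normal valence:
  6 × C (aromatic): 1 H each → 6
  Total hydrogens = 6.

6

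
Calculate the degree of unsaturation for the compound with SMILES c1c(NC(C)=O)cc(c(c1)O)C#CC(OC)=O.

8

Molecular formula from the SMILES: C12H11NO4.
DoU = (2C + 2 + N − H − X)/2 = (2·12 + 2 + 1 − 11 − 0)/2 = 16/2 = 8.
(Structurally: 1 ring(s) + 7 π bond(s) = 8.)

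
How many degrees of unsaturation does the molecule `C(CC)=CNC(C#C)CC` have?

Molecular formula from the SMILES: C9H15N.
DoU = (2C + 2 + N − H − X)/2 = (2·9 + 2 + 1 − 15 − 0)/2 = 6/2 = 3.
(Structurally: 0 ring(s) + 3 π bond(s) = 3.)

3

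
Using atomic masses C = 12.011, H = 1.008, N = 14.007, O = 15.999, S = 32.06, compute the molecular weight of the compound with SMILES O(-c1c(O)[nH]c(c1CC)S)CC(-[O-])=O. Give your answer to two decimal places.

216.23

Molecular formula: C8H10NO4S-.
M = 8×12.011 + 10×1.008 + 1×14.007 + 4×15.999 + 1×32.06 = 216.23 g/mol.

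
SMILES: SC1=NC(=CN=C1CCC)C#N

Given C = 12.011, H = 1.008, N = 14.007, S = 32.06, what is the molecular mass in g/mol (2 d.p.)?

179.24

Molecular formula: C8H9N3S.
M = 8×12.011 + 9×1.008 + 3×14.007 + 1×32.06 = 179.24 g/mol.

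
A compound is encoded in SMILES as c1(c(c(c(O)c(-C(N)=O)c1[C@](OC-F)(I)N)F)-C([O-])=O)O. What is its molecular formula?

C10H8F2IN2O6-

Heavy atoms from the SMILES: 10 C, 2 F, 1 I, 2 N, 6 O.
Implicit hydrogens by atom environment:
  6 × C (aromatic): no H
  3 × C: no H
  3 × O: no H
  2 × F: no H
  2 × N: 2 H each → 4
  2 × O: 1 H each → 2
  1 × C: 2 H
  1 × I: no H
  1 × O (charge -1): no H
  Total hydrogens = 8.
Net charge -1.
Molecular formula: C10H8F2IN2O6-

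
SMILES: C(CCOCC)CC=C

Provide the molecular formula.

Heavy atoms from the SMILES: 8 C, 1 O.
Implicit hydrogens by atom environment:
  6 × C: 2 H each → 12
  1 × C: 3 H
  1 × C: 1 H
  1 × O: no H
  Total hydrogens = 16.
Molecular formula: C8H16O

C8H16O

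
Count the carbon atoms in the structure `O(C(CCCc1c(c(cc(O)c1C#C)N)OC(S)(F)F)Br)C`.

14

The symbol for carbon appears 14 times in the SMILES. Lowercase c denotes aromatic carbon and counts toward C.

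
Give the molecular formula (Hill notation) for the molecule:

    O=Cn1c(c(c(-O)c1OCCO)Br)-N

C7H9BrN2O4

Heavy atoms from the SMILES: 1 Br, 7 C, 2 N, 4 O.
Implicit hydrogens by atom environment:
  4 × C (aromatic): no H
  2 × C: 2 H each → 4
  2 × O: 1 H each → 2
  2 × O: no H
  1 × Br: no H
  1 × C: 1 H
  1 × N: 2 H
  1 × N (aromatic): no H
  Total hydrogens = 9.
Molecular formula: C7H9BrN2O4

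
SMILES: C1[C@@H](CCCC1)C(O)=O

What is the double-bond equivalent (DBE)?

2

Molecular formula from the SMILES: C7H12O2.
DoU = (2C + 2 + N − H − X)/2 = (2·7 + 2 + 0 − 12 − 0)/2 = 4/2 = 2.
(Structurally: 1 ring(s) + 1 π bond(s) = 2.)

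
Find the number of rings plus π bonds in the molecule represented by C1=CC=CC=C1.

4

Molecular formula from the SMILES: C6H6.
DoU = (2C + 2 + N − H − X)/2 = (2·6 + 2 + 0 − 6 − 0)/2 = 8/2 = 4.
(Structurally: 1 ring(s) + 3 π bond(s) = 4.)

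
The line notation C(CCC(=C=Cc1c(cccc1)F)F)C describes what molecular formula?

C13H14F2

Heavy atoms from the SMILES: 13 C, 2 F.
Implicit hydrogens by atom environment:
  4 × C (aromatic): 1 H each → 4
  3 × C: 2 H each → 6
  2 × C: no H
  2 × C (aromatic): no H
  2 × F: no H
  1 × C: 3 H
  1 × C: 1 H
  Total hydrogens = 14.
Molecular formula: C13H14F2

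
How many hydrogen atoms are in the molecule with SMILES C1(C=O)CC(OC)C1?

10

Hydrogens are implicit in SMILES; fill each atom to its normal valence:
  3 × C: 1 H each → 3
  2 × C: 2 H each → 4
  2 × O: no H
  1 × C: 3 H
  Total hydrogens = 10.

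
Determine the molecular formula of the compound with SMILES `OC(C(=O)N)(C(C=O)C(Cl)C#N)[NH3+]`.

Heavy atoms from the SMILES: 6 C, 1 Cl, 3 N, 3 O.
Implicit hydrogens by atom environment:
  3 × C: 1 H each → 3
  3 × C: no H
  2 × O: no H
  1 × Cl: no H
  1 × N (charge +1): 3 H
  1 × N: 2 H
  1 × N: no H
  1 × O: 1 H
  Total hydrogens = 9.
Net charge +1.
Molecular formula: C6H9ClN3O3+

C6H9ClN3O3+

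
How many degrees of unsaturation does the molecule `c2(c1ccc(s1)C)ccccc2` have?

7

Molecular formula from the SMILES: C11H10S.
DoU = (2C + 2 + N − H − X)/2 = (2·11 + 2 + 0 − 10 − 0)/2 = 14/2 = 7.
(Structurally: 2 ring(s) + 5 π bond(s) = 7.)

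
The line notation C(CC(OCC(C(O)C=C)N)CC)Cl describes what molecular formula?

Heavy atoms from the SMILES: 10 C, 1 Cl, 1 N, 2 O.
Implicit hydrogens by atom environment:
  5 × C: 2 H each → 10
  4 × C: 1 H each → 4
  1 × C: 3 H
  1 × Cl: no H
  1 × N: 2 H
  1 × O: 1 H
  1 × O: no H
  Total hydrogens = 20.
Molecular formula: C10H20ClNO2

C10H20ClNO2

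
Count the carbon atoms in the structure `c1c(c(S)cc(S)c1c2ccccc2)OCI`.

13

The symbol for carbon appears 13 times in the SMILES. Lowercase c denotes aromatic carbon and counts toward C.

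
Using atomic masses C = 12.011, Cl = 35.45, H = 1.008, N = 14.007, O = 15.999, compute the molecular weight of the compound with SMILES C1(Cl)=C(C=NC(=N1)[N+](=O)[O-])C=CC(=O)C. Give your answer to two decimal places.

227.60

Molecular formula: C8H6ClN3O3.
M = 8×12.011 + 1×35.45 + 6×1.008 + 3×14.007 + 3×15.999 = 227.60 g/mol.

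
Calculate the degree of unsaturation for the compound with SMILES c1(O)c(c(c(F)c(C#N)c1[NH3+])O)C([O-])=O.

Molecular formula from the SMILES: C8H5FN2O4.
DoU = (2C + 2 + N − H − X)/2 = (2·8 + 2 + 2 − 5 − 1)/2 = 14/2 = 7.
(Structurally: 1 ring(s) + 6 π bond(s) = 7.)

7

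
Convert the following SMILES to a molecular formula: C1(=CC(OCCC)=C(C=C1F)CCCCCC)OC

Heavy atoms from the SMILES: 16 C, 1 F, 2 O.
Implicit hydrogens by atom environment:
  7 × C: 2 H each → 14
  4 × C (aromatic): no H
  3 × C: 3 H each → 9
  2 × C (aromatic): 1 H each → 2
  2 × O: no H
  1 × F: no H
  Total hydrogens = 25.
Molecular formula: C16H25FO2

C16H25FO2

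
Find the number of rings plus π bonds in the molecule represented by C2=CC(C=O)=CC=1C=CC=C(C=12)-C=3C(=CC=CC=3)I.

Molecular formula from the SMILES: C17H11IO.
DoU = (2C + 2 + N − H − X)/2 = (2·17 + 2 + 0 − 11 − 1)/2 = 24/2 = 12.
(Structurally: 3 ring(s) + 9 π bond(s) = 12.)

12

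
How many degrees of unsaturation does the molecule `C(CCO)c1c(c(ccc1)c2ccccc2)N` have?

Molecular formula from the SMILES: C15H17NO.
DoU = (2C + 2 + N − H − X)/2 = (2·15 + 2 + 1 − 17 − 0)/2 = 16/2 = 8.
(Structurally: 2 ring(s) + 6 π bond(s) = 8.)

8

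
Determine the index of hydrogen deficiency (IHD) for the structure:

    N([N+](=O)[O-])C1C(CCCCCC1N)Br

2

Molecular formula from the SMILES: C8H16BrN3O2.
DoU = (2C + 2 + N − H − X)/2 = (2·8 + 2 + 3 − 16 − 1)/2 = 4/2 = 2.
(Structurally: 1 ring(s) + 1 π bond(s) = 2.)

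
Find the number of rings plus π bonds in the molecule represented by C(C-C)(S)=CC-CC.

1

Molecular formula from the SMILES: C7H14S.
DoU = (2C + 2 + N − H − X)/2 = (2·7 + 2 + 0 − 14 − 0)/2 = 2/2 = 1.
(Structurally: 0 ring(s) + 1 π bond(s) = 1.)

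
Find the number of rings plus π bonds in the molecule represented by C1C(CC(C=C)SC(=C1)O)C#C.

5

Molecular formula from the SMILES: C10H12OS.
DoU = (2C + 2 + N − H − X)/2 = (2·10 + 2 + 0 − 12 − 0)/2 = 10/2 = 5.
(Structurally: 1 ring(s) + 4 π bond(s) = 5.)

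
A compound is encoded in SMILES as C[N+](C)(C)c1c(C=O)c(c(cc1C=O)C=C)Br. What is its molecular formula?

C13H15BrNO2+

Heavy atoms from the SMILES: 1 Br, 13 C, 1 N, 2 O.
Implicit hydrogens by atom environment:
  5 × C (aromatic): no H
  3 × C: 3 H each → 9
  3 × C: 1 H each → 3
  2 × O: no H
  1 × Br: no H
  1 × C: 2 H
  1 × C (aromatic): 1 H
  1 × N (charge +1): no H
  Total hydrogens = 15.
Net charge +1.
Molecular formula: C13H15BrNO2+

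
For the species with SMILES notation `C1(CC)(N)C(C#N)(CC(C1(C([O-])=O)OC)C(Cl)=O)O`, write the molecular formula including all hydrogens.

C11H14ClN2O5-

Heavy atoms from the SMILES: 11 C, 1 Cl, 2 N, 5 O.
Implicit hydrogens by atom environment:
  6 × C: no H
  3 × O: no H
  2 × C: 3 H each → 6
  2 × C: 2 H each → 4
  1 × C: 1 H
  1 × Cl: no H
  1 × N: 2 H
  1 × N: no H
  1 × O: 1 H
  1 × O (charge -1): no H
  Total hydrogens = 14.
Net charge -1.
Molecular formula: C11H14ClN2O5-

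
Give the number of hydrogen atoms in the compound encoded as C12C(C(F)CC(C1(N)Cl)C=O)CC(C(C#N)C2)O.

Hydrogens are implicit in SMILES; fill each atom to its normal valence:
  7 × C: 1 H each → 7
  3 × C: 2 H each → 6
  2 × C: no H
  1 × Cl: no H
  1 × F: no H
  1 × N: 2 H
  1 × N: no H
  1 × O: 1 H
  1 × O: no H
  Total hydrogens = 16.

16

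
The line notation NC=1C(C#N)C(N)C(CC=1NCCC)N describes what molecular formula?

C10H19N5

Heavy atoms from the SMILES: 10 C, 5 N.
Implicit hydrogens by atom environment:
  3 × C: 2 H each → 6
  3 × C: 1 H each → 3
  3 × C: no H
  3 × N: 2 H each → 6
  1 × C: 3 H
  1 × N: 1 H
  1 × N: no H
  Total hydrogens = 19.
Molecular formula: C10H19N5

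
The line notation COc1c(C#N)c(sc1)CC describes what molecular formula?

C8H9NOS

Heavy atoms from the SMILES: 8 C, 1 N, 1 O, 1 S.
Implicit hydrogens by atom environment:
  3 × C (aromatic): no H
  2 × C: 3 H each → 6
  1 × C: 2 H
  1 × C (aromatic): 1 H
  1 × C: no H
  1 × N: no H
  1 × O: no H
  1 × S (aromatic): no H
  Total hydrogens = 9.
Molecular formula: C8H9NOS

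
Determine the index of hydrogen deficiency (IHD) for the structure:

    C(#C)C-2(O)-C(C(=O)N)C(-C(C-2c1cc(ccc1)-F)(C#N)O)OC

Molecular formula from the SMILES: C16H15FN2O4.
DoU = (2C + 2 + N − H − X)/2 = (2·16 + 2 + 2 − 15 − 1)/2 = 20/2 = 10.
(Structurally: 2 ring(s) + 8 π bond(s) = 10.)

10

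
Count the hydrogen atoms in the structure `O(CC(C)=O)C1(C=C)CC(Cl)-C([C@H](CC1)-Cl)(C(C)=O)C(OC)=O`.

22

Hydrogens are implicit in SMILES; fill each atom to its normal valence:
  5 × C: 2 H each → 10
  5 × C: no H
  5 × O: no H
  3 × C: 3 H each → 9
  3 × C: 1 H each → 3
  2 × Cl: no H
  Total hydrogens = 22.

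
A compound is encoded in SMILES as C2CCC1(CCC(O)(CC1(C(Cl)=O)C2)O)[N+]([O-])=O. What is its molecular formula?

C11H16ClNO5

Heavy atoms from the SMILES: 11 C, 1 Cl, 1 N, 5 O.
Implicit hydrogens by atom environment:
  7 × C: 2 H each → 14
  4 × C: no H
  2 × O: 1 H each → 2
  2 × O: no H
  1 × Cl: no H
  1 × N (charge +1): no H
  1 × O (charge -1): no H
  Total hydrogens = 16.
Molecular formula: C11H16ClNO5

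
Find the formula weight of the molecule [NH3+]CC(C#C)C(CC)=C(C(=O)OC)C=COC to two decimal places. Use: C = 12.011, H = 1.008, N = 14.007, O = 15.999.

238.31

Molecular formula: C13H20NO3+.
M = 13×12.011 + 20×1.008 + 1×14.007 + 3×15.999 = 238.31 g/mol.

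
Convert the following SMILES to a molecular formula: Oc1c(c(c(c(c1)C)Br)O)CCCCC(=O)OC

C13H17BrO4

Heavy atoms from the SMILES: 1 Br, 13 C, 4 O.
Implicit hydrogens by atom environment:
  5 × C (aromatic): no H
  4 × C: 2 H each → 8
  2 × C: 3 H each → 6
  2 × O: 1 H each → 2
  2 × O: no H
  1 × Br: no H
  1 × C (aromatic): 1 H
  1 × C: no H
  Total hydrogens = 17.
Molecular formula: C13H17BrO4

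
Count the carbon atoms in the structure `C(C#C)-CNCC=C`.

7

The symbol for carbon appears 7 times in the SMILES.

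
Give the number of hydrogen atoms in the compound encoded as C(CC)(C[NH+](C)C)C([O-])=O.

Hydrogens are implicit in SMILES; fill each atom to its normal valence:
  3 × C: 3 H each → 9
  2 × C: 2 H each → 4
  1 × C: 1 H
  1 × C: no H
  1 × N (charge +1): 1 H
  1 × O: no H
  1 × O (charge -1): no H
  Total hydrogens = 15.

15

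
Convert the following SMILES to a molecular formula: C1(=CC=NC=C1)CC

C7H9N

Heavy atoms from the SMILES: 7 C, 1 N.
Implicit hydrogens by atom environment:
  4 × C (aromatic): 1 H each → 4
  1 × C: 3 H
  1 × C: 2 H
  1 × C (aromatic): no H
  1 × N (aromatic): no H
  Total hydrogens = 9.
Molecular formula: C7H9N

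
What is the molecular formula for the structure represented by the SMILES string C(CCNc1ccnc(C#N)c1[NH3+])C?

C10H15N4+

Heavy atoms from the SMILES: 10 C, 4 N.
Implicit hydrogens by atom environment:
  3 × C: 2 H each → 6
  3 × C (aromatic): no H
  2 × C (aromatic): 1 H each → 2
  1 × C: 3 H
  1 × C: no H
  1 × N (charge +1): 3 H
  1 × N: 1 H
  1 × N (aromatic): no H
  1 × N: no H
  Total hydrogens = 15.
Net charge +1.
Molecular formula: C10H15N4+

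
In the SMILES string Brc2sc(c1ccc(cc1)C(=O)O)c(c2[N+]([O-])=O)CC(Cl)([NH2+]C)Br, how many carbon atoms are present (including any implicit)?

The symbol for carbon appears 14 times in the SMILES. Lowercase c denotes aromatic carbon and counts toward C.

14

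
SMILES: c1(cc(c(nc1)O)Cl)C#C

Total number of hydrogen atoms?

4

Hydrogens are implicit in SMILES; fill each atom to its normal valence:
  3 × C (aromatic): no H
  2 × C (aromatic): 1 H each → 2
  1 × C: 1 H
  1 × C: no H
  1 × Cl: no H
  1 × N (aromatic): no H
  1 × O: 1 H
  Total hydrogens = 4.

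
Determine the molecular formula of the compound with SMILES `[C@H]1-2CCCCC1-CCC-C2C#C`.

Heavy atoms from the SMILES: 12 C.
Implicit hydrogens by atom environment:
  7 × C: 2 H each → 14
  4 × C: 1 H each → 4
  1 × C: no H
  Total hydrogens = 18.
Molecular formula: C12H18

C12H18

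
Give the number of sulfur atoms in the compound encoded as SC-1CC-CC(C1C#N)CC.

1

The symbol for sulfur appears 1 time in the SMILES.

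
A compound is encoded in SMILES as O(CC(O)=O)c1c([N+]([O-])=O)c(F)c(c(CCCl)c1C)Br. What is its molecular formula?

Heavy atoms from the SMILES: 1 Br, 11 C, 1 Cl, 1 F, 1 N, 5 O.
Implicit hydrogens by atom environment:
  6 × C (aromatic): no H
  3 × C: 2 H each → 6
  3 × O: no H
  1 × Br: no H
  1 × C: 3 H
  1 × C: no H
  1 × Cl: no H
  1 × F: no H
  1 × N (charge +1): no H
  1 × O: 1 H
  1 × O (charge -1): no H
  Total hydrogens = 10.
Molecular formula: C11H10BrClFNO5

C11H10BrClFNO5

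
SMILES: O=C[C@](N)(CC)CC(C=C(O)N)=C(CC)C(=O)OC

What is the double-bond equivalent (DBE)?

Molecular formula from the SMILES: C13H22N2O4.
DoU = (2C + 2 + N − H − X)/2 = (2·13 + 2 + 2 − 22 − 0)/2 = 8/2 = 4.
(Structurally: 0 ring(s) + 4 π bond(s) = 4.)

4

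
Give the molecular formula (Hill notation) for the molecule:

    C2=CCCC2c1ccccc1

Heavy atoms from the SMILES: 11 C.
Implicit hydrogens by atom environment:
  5 × C (aromatic): 1 H each → 5
  3 × C: 1 H each → 3
  2 × C: 2 H each → 4
  1 × C (aromatic): no H
  Total hydrogens = 12.
Molecular formula: C11H12

C11H12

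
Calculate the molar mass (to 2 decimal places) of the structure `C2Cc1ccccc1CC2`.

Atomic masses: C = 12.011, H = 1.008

132.21

Molecular formula: C10H12.
M = 10×12.011 + 12×1.008 = 132.21 g/mol.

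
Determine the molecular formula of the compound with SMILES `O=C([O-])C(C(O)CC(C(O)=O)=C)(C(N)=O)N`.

C8H11N2O6-

Heavy atoms from the SMILES: 8 C, 2 N, 6 O.
Implicit hydrogens by atom environment:
  5 × C: no H
  3 × O: no H
  2 × C: 2 H each → 4
  2 × N: 2 H each → 4
  2 × O: 1 H each → 2
  1 × C: 1 H
  1 × O (charge -1): no H
  Total hydrogens = 11.
Net charge -1.
Molecular formula: C8H11N2O6-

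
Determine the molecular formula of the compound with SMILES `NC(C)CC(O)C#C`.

Heavy atoms from the SMILES: 6 C, 1 N, 1 O.
Implicit hydrogens by atom environment:
  3 × C: 1 H each → 3
  1 × C: 3 H
  1 × C: 2 H
  1 × C: no H
  1 × N: 2 H
  1 × O: 1 H
  Total hydrogens = 11.
Molecular formula: C6H11NO

C6H11NO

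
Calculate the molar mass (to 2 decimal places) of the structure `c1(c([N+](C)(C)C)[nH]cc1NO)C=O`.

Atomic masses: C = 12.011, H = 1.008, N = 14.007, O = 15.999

Molecular formula: C8H14N3O2+.
M = 8×12.011 + 14×1.008 + 3×14.007 + 2×15.999 = 184.22 g/mol.

184.22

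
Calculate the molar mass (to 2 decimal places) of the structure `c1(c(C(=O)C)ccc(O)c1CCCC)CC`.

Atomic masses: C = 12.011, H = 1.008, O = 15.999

220.31

Molecular formula: C14H20O2.
M = 14×12.011 + 20×1.008 + 2×15.999 = 220.31 g/mol.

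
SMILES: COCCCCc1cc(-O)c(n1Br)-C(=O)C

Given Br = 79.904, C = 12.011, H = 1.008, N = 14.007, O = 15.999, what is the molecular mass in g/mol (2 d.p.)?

Molecular formula: C11H16BrNO3.
M = 1×79.904 + 11×12.011 + 16×1.008 + 1×14.007 + 3×15.999 = 290.16 g/mol.

290.16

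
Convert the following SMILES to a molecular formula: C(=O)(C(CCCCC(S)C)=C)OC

Heavy atoms from the SMILES: 10 C, 2 O, 1 S.
Implicit hydrogens by atom environment:
  5 × C: 2 H each → 10
  2 × C: 3 H each → 6
  2 × C: no H
  2 × O: no H
  1 × C: 1 H
  1 × S: 1 H
  Total hydrogens = 18.
Molecular formula: C10H18O2S

C10H18O2S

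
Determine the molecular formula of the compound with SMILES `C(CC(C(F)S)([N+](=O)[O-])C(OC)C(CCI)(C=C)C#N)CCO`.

Heavy atoms from the SMILES: 14 C, 1 F, 1 I, 2 N, 4 O, 1 S.
Implicit hydrogens by atom environment:
  7 × C: 2 H each → 14
  3 × C: 1 H each → 3
  3 × C: no H
  2 × O: no H
  1 × C: 3 H
  1 × F: no H
  1 × I: no H
  1 × N (charge +1): no H
  1 × N: no H
  1 × O: 1 H
  1 × O (charge -1): no H
  1 × S: 1 H
  Total hydrogens = 22.
Molecular formula: C14H22FIN2O4S

C14H22FIN2O4S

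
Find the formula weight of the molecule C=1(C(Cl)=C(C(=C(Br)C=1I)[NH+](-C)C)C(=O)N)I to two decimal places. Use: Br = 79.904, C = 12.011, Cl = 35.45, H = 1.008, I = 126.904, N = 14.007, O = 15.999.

Molecular formula: C9H9BrClI2N2O+.
M = 1×79.904 + 9×12.011 + 1×35.45 + 9×1.008 + 2×126.904 + 2×14.007 + 1×15.999 = 530.35 g/mol.

530.35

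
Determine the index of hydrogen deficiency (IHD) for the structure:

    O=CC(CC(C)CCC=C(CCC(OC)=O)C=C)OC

4

Molecular formula from the SMILES: C16H26O4.
DoU = (2C + 2 + N − H − X)/2 = (2·16 + 2 + 0 − 26 − 0)/2 = 8/2 = 4.
(Structurally: 0 ring(s) + 4 π bond(s) = 4.)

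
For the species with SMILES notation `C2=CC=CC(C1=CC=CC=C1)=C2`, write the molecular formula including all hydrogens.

Heavy atoms from the SMILES: 12 C.
Implicit hydrogens by atom environment:
  10 × C (aromatic): 1 H each → 10
  2 × C (aromatic): no H
  Total hydrogens = 10.
Molecular formula: C12H10

C12H10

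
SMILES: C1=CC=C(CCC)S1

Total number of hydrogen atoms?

10

Hydrogens are implicit in SMILES; fill each atom to its normal valence:
  3 × C (aromatic): 1 H each → 3
  2 × C: 2 H each → 4
  1 × C: 3 H
  1 × C (aromatic): no H
  1 × S (aromatic): no H
  Total hydrogens = 10.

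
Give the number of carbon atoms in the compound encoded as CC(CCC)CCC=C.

9

The symbol for carbon appears 9 times in the SMILES.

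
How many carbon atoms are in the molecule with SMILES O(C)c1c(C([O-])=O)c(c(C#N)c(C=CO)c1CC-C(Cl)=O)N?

The symbol for carbon appears 14 times in the SMILES. Lowercase c denotes aromatic carbon and counts toward C.

14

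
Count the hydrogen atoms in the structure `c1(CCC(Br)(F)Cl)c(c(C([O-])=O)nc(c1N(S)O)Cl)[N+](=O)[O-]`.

Hydrogens are implicit in SMILES; fill each atom to its normal valence:
  5 × C (aromatic): no H
  2 × C: 2 H each → 4
  2 × C: no H
  2 × Cl: no H
  2 × O: no H
  2 × O (charge -1): no H
  1 × Br: no H
  1 × F: no H
  1 × N (aromatic): no H
  1 × N: no H
  1 × N (charge +1): no H
  1 × O: 1 H
  1 × S: 1 H
  Total hydrogens = 6.

6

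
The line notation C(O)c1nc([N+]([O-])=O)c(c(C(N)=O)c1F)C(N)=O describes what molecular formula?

C8H7FN4O5

Heavy atoms from the SMILES: 8 C, 1 F, 4 N, 5 O.
Implicit hydrogens by atom environment:
  5 × C (aromatic): no H
  3 × O: no H
  2 × C: no H
  2 × N: 2 H each → 4
  1 × C: 2 H
  1 × F: no H
  1 × N (aromatic): no H
  1 × N (charge +1): no H
  1 × O: 1 H
  1 × O (charge -1): no H
  Total hydrogens = 7.
Molecular formula: C8H7FN4O5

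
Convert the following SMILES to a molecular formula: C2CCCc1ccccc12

Heavy atoms from the SMILES: 10 C.
Implicit hydrogens by atom environment:
  4 × C: 2 H each → 8
  4 × C (aromatic): 1 H each → 4
  2 × C (aromatic): no H
  Total hydrogens = 12.
Molecular formula: C10H12

C10H12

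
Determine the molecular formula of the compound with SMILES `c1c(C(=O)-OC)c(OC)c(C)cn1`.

Heavy atoms from the SMILES: 9 C, 1 N, 3 O.
Implicit hydrogens by atom environment:
  3 × C: 3 H each → 9
  3 × C (aromatic): no H
  3 × O: no H
  2 × C (aromatic): 1 H each → 2
  1 × C: no H
  1 × N (aromatic): no H
  Total hydrogens = 11.
Molecular formula: C9H11NO3

C9H11NO3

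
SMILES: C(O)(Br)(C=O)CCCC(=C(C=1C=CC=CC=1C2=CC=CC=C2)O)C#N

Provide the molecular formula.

Heavy atoms from the SMILES: 1 Br, 20 C, 1 N, 3 O.
Implicit hydrogens by atom environment:
  9 × C (aromatic): 1 H each → 9
  4 × C: no H
  3 × C: 2 H each → 6
  3 × C (aromatic): no H
  2 × O: 1 H each → 2
  1 × Br: no H
  1 × C: 1 H
  1 × N: no H
  1 × O: no H
  Total hydrogens = 18.
Molecular formula: C20H18BrNO3

C20H18BrNO3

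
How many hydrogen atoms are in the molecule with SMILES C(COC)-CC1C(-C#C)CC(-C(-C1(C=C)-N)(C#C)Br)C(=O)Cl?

Hydrogens are implicit in SMILES; fill each atom to its normal valence:
  6 × C: 1 H each → 6
  5 × C: 2 H each → 10
  5 × C: no H
  2 × O: no H
  1 × Br: no H
  1 × C: 3 H
  1 × Cl: no H
  1 × N: 2 H
  Total hydrogens = 21.

21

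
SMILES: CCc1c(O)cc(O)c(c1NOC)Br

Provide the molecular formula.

Heavy atoms from the SMILES: 1 Br, 9 C, 1 N, 3 O.
Implicit hydrogens by atom environment:
  5 × C (aromatic): no H
  2 × C: 3 H each → 6
  2 × O: 1 H each → 2
  1 × Br: no H
  1 × C: 2 H
  1 × C (aromatic): 1 H
  1 × N: 1 H
  1 × O: no H
  Total hydrogens = 12.
Molecular formula: C9H12BrNO3

C9H12BrNO3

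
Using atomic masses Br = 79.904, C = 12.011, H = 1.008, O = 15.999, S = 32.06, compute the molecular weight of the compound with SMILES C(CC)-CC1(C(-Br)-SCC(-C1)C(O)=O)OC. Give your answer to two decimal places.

Molecular formula: C11H19BrO3S.
M = 1×79.904 + 11×12.011 + 19×1.008 + 3×15.999 + 1×32.06 = 311.23 g/mol.

311.23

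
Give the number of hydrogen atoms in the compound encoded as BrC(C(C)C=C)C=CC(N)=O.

Hydrogens are implicit in SMILES; fill each atom to its normal valence:
  5 × C: 1 H each → 5
  1 × Br: no H
  1 × C: 3 H
  1 × C: 2 H
  1 × C: no H
  1 × N: 2 H
  1 × O: no H
  Total hydrogens = 12.

12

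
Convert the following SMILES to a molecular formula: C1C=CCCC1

Heavy atoms from the SMILES: 6 C.
Implicit hydrogens by atom environment:
  4 × C: 2 H each → 8
  2 × C: 1 H each → 2
  Total hydrogens = 10.
Molecular formula: C6H10

C6H10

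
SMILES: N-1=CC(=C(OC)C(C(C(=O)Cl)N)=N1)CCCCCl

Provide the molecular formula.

C11H15Cl2N3O2

Heavy atoms from the SMILES: 11 C, 2 Cl, 3 N, 2 O.
Implicit hydrogens by atom environment:
  4 × C: 2 H each → 8
  3 × C (aromatic): no H
  2 × Cl: no H
  2 × N (aromatic): no H
  2 × O: no H
  1 × C: 3 H
  1 × C (aromatic): 1 H
  1 × C: 1 H
  1 × C: no H
  1 × N: 2 H
  Total hydrogens = 15.
Molecular formula: C11H15Cl2N3O2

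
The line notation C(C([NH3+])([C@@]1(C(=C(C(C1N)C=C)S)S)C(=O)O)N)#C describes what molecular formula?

C11H16N3O2S2+

Heavy atoms from the SMILES: 11 C, 3 N, 2 O, 2 S.
Implicit hydrogens by atom environment:
  6 × C: no H
  4 × C: 1 H each → 4
  2 × N: 2 H each → 4
  2 × S: 1 H each → 2
  1 × C: 2 H
  1 × N (charge +1): 3 H
  1 × O: 1 H
  1 × O: no H
  Total hydrogens = 16.
Net charge +1.
Molecular formula: C11H16N3O2S2+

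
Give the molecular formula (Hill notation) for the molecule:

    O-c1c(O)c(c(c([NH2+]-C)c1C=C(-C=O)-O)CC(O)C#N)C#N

C14H14N3O5+

Heavy atoms from the SMILES: 14 C, 3 N, 5 O.
Implicit hydrogens by atom environment:
  6 × C (aromatic): no H
  4 × O: 1 H each → 4
  3 × C: 1 H each → 3
  3 × C: no H
  2 × N: no H
  1 × C: 3 H
  1 × C: 2 H
  1 × N (charge +1): 2 H
  1 × O: no H
  Total hydrogens = 14.
Net charge +1.
Molecular formula: C14H14N3O5+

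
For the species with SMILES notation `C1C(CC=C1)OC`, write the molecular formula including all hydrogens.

Heavy atoms from the SMILES: 6 C, 1 O.
Implicit hydrogens by atom environment:
  3 × C: 1 H each → 3
  2 × C: 2 H each → 4
  1 × C: 3 H
  1 × O: no H
  Total hydrogens = 10.
Molecular formula: C6H10O

C6H10O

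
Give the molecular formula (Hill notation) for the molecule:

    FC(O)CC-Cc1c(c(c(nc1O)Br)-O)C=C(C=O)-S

Heavy atoms from the SMILES: 1 Br, 12 C, 1 F, 1 N, 4 O, 1 S.
Implicit hydrogens by atom environment:
  5 × C (aromatic): no H
  3 × C: 2 H each → 6
  3 × C: 1 H each → 3
  3 × O: 1 H each → 3
  1 × Br: no H
  1 × C: no H
  1 × F: no H
  1 × N (aromatic): no H
  1 × O: no H
  1 × S: 1 H
  Total hydrogens = 13.
Molecular formula: C12H13BrFNO4S

C12H13BrFNO4S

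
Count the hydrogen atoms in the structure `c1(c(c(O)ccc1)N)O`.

7

Hydrogens are implicit in SMILES; fill each atom to its normal valence:
  3 × C (aromatic): 1 H each → 3
  3 × C (aromatic): no H
  2 × O: 1 H each → 2
  1 × N: 2 H
  Total hydrogens = 7.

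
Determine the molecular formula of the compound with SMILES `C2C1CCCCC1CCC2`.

Heavy atoms from the SMILES: 10 C.
Implicit hydrogens by atom environment:
  8 × C: 2 H each → 16
  2 × C: 1 H each → 2
  Total hydrogens = 18.
Molecular formula: C10H18

C10H18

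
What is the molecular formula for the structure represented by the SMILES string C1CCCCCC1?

Heavy atoms from the SMILES: 7 C.
Implicit hydrogens by atom environment:
  7 × C: 2 H each → 14
  Total hydrogens = 14.
Molecular formula: C7H14

C7H14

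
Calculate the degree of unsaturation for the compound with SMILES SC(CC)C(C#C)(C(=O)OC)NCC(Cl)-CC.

Molecular formula from the SMILES: C12H20ClNO2S.
DoU = (2C + 2 + N − H − X)/2 = (2·12 + 2 + 1 − 20 − 1)/2 = 6/2 = 3.
(Structurally: 0 ring(s) + 3 π bond(s) = 3.)

3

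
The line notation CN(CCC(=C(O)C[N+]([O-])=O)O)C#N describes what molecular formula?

Heavy atoms from the SMILES: 7 C, 3 N, 4 O.
Implicit hydrogens by atom environment:
  3 × C: 2 H each → 6
  3 × C: no H
  2 × N: no H
  2 × O: 1 H each → 2
  1 × C: 3 H
  1 × N (charge +1): no H
  1 × O: no H
  1 × O (charge -1): no H
  Total hydrogens = 11.
Molecular formula: C7H11N3O4

C7H11N3O4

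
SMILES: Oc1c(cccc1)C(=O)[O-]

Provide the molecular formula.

Heavy atoms from the SMILES: 7 C, 3 O.
Implicit hydrogens by atom environment:
  4 × C (aromatic): 1 H each → 4
  2 × C (aromatic): no H
  1 × C: no H
  1 × O: 1 H
  1 × O: no H
  1 × O (charge -1): no H
  Total hydrogens = 5.
Net charge -1.
Molecular formula: C7H5O3-

C7H5O3-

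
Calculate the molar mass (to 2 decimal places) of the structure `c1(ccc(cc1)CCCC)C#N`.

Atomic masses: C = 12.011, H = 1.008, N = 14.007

159.23

Molecular formula: C11H13N.
M = 11×12.011 + 13×1.008 + 1×14.007 = 159.23 g/mol.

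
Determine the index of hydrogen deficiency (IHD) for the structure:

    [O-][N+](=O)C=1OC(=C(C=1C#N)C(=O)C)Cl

Molecular formula from the SMILES: C7H3ClN2O4.
DoU = (2C + 2 + N − H − X)/2 = (2·7 + 2 + 2 − 3 − 1)/2 = 14/2 = 7.
(Structurally: 1 ring(s) + 6 π bond(s) = 7.)

7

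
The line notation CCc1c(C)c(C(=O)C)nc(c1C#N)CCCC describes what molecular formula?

C15H20N2O

Heavy atoms from the SMILES: 15 C, 2 N, 1 O.
Implicit hydrogens by atom environment:
  5 × C (aromatic): no H
  4 × C: 3 H each → 12
  4 × C: 2 H each → 8
  2 × C: no H
  1 × N (aromatic): no H
  1 × N: no H
  1 × O: no H
  Total hydrogens = 20.
Molecular formula: C15H20N2O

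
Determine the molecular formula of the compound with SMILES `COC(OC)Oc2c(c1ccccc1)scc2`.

Heavy atoms from the SMILES: 13 C, 3 O, 1 S.
Implicit hydrogens by atom environment:
  7 × C (aromatic): 1 H each → 7
  3 × C (aromatic): no H
  3 × O: no H
  2 × C: 3 H each → 6
  1 × C: 1 H
  1 × S (aromatic): no H
  Total hydrogens = 14.
Molecular formula: C13H14O3S

C13H14O3S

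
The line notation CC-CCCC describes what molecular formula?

Heavy atoms from the SMILES: 6 C.
Implicit hydrogens by atom environment:
  4 × C: 2 H each → 8
  2 × C: 3 H each → 6
  Total hydrogens = 14.
Molecular formula: C6H14

C6H14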